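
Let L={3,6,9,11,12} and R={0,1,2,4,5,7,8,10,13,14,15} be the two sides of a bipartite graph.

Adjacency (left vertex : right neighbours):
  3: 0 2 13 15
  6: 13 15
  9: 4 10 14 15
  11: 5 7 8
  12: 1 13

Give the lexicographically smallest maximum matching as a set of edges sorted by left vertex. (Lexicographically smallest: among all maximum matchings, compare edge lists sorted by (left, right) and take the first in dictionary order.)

Lex-smallest maximum matching: {(3,0), (6,13), (9,4), (11,5), (12,1)}

|M| = 5 (so the lex-smallest maximum matching has 5 edges)
process left vertices in ascending order; for each, take the smallest-labelled available neighbour that still permits 5 edges overall, or leave it unmatched if none does
lex-smallest matching: {3-0, 6-13, 9-4, 11-5, 12-1}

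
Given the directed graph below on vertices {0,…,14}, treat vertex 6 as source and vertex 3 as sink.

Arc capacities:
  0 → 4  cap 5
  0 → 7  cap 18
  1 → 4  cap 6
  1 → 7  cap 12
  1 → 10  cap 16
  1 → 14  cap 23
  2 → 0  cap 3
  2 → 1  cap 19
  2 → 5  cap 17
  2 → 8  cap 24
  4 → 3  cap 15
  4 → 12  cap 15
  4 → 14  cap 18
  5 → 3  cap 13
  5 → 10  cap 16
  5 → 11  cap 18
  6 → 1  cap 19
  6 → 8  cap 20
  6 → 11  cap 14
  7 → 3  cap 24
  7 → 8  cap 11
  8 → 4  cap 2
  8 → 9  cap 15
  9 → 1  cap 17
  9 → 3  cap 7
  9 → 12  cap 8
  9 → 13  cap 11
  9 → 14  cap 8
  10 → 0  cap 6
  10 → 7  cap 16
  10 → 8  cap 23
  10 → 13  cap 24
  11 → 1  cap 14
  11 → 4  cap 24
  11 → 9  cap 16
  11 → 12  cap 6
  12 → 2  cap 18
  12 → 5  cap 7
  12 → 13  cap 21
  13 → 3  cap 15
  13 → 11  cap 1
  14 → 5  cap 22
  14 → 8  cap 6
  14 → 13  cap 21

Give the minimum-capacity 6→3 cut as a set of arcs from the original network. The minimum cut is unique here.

Min-cut arcs: {(6,1), (6,11), (8,4), (8,9)} (total capacity 50)

augment #1: 6→1→4→3 push 6
augment #2: 6→1→7→3 push 12
augment #3: 6→8→4→3 push 2
augment #4: 6→8→9→3 push 7
augment #5: 6→11→4→3 push 7
augment #6: 6→1→10→7→3 push 1
augment #7: 6→8→9→13→3 push 8
augment #8: 6→11→9→13→3 push 3
augment #9: 6→11→12→5→3 push 4
max flow = 50; residual-reachable set from 6 gives S-side
cut edges (S→T): {(6,1), (6,11), (8,4), (8,9)} total cap 50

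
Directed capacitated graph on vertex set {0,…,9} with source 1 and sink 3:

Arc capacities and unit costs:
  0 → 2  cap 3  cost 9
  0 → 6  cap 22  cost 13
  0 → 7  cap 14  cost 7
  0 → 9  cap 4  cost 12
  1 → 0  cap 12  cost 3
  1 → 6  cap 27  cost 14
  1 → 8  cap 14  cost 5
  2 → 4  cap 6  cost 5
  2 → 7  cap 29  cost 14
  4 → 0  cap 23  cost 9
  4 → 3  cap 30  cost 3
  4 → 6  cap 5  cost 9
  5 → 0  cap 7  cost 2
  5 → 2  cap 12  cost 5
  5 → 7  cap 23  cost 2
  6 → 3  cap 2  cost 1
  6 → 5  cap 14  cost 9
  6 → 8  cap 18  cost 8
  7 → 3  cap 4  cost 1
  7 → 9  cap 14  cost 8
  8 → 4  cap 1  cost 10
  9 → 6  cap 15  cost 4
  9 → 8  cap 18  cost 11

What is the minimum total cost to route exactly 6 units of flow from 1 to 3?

Minimum cost for 6 units: 74

shortest-cost path #1: 1→0→7→3 push 4 @ unit cost 11 (adds 44)
shortest-cost path #2: 1→6→3 push 2 @ unit cost 15 (adds 30)
total cost = 74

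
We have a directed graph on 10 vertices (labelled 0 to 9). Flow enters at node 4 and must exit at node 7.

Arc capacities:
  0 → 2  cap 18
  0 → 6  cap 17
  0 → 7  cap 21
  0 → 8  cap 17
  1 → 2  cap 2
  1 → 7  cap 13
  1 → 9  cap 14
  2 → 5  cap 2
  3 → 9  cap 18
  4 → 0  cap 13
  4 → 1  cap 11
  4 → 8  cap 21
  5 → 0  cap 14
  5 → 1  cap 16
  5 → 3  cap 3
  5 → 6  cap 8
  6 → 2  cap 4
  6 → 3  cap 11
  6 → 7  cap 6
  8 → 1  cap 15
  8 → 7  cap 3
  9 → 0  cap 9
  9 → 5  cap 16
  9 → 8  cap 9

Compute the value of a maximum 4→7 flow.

Maximum flow value: 42

augment #1: 4→0→7 bottleneck 13, total now 13
augment #2: 4→1→7 bottleneck 11, total now 24
augment #3: 4→8→7 bottleneck 3, total now 27
augment #4: 4→8→1→7 bottleneck 2, total now 29
augment #5: 4→8→1→9→0→7 bottleneck 8, total now 37
augment #6: 4→8→1→2→5→6→7 bottleneck 2, total now 39
augment #7: 4→8→1→9→0→6→7 bottleneck 1, total now 40
augment #8: 4→8→1→9→5→6→7 bottleneck 2, total now 42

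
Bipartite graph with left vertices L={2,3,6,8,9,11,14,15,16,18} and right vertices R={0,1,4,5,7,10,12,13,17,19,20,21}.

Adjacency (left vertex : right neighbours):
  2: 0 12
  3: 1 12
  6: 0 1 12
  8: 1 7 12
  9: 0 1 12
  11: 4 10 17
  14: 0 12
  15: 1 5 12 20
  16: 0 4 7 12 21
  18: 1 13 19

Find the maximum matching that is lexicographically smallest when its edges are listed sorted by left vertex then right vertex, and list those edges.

Lex-smallest maximum matching: {(2,0), (3,1), (6,12), (8,7), (11,4), (15,5), (16,21), (18,13)}

|M| = 8 (so the lex-smallest maximum matching has 8 edges)
process left vertices in ascending order; for each, take the smallest-labelled available neighbour that still permits 8 edges overall, or leave it unmatched if none does
lex-smallest matching: {2-0, 3-1, 6-12, 8-7, 11-4, 15-5, 16-21, 18-13}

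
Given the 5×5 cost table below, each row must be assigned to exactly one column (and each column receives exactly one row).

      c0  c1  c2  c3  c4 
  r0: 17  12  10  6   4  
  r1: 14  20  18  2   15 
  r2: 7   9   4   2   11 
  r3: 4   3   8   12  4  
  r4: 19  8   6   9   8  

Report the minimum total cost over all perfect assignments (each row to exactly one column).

one of 2 optimal assignments: row0→col4 (cost 4), row1→col3 (cost 2), row2→col0 (cost 7), row3→col1 (cost 3), row4→col2 (cost 6)
total = 4 + 2 + 7 + 3 + 6 = 22

Minimum assignment cost: 22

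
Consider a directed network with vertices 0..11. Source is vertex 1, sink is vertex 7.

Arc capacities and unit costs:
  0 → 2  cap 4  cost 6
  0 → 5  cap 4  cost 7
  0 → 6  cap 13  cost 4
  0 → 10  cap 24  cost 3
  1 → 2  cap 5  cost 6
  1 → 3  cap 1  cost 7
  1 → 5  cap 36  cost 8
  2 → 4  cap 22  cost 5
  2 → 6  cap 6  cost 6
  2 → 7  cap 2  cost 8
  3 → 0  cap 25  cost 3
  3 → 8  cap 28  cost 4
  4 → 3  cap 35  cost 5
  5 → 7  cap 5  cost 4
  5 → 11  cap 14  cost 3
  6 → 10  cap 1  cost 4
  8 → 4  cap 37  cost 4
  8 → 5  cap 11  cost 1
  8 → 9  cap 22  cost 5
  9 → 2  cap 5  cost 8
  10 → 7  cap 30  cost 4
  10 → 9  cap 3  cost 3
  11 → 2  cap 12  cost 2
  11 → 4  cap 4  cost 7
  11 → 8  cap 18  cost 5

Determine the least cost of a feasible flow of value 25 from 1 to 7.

shortest-cost path #1: 1→5→7 push 5 @ unit cost 12 (adds 60)
shortest-cost path #2: 1→2→7 push 2 @ unit cost 14 (adds 28)
shortest-cost path #3: 1→3→0→10→7 push 1 @ unit cost 17 (adds 17)
shortest-cost path #4: 1→2→6→10→7 push 1 @ unit cost 20 (adds 20)
shortest-cost path #5: 1→2→4→3→0→10→7 push 2 @ unit cost 26 (adds 52)
shortest-cost path #6: 1→5→11→4→3→0→10→7 push 4 @ unit cost 33 (adds 132)
shortest-cost path #7: 1→5→11→2→4→3→0→10→7 push 10 @ unit cost 33 (adds 330)
total cost = 639

Minimum cost for 25 units: 639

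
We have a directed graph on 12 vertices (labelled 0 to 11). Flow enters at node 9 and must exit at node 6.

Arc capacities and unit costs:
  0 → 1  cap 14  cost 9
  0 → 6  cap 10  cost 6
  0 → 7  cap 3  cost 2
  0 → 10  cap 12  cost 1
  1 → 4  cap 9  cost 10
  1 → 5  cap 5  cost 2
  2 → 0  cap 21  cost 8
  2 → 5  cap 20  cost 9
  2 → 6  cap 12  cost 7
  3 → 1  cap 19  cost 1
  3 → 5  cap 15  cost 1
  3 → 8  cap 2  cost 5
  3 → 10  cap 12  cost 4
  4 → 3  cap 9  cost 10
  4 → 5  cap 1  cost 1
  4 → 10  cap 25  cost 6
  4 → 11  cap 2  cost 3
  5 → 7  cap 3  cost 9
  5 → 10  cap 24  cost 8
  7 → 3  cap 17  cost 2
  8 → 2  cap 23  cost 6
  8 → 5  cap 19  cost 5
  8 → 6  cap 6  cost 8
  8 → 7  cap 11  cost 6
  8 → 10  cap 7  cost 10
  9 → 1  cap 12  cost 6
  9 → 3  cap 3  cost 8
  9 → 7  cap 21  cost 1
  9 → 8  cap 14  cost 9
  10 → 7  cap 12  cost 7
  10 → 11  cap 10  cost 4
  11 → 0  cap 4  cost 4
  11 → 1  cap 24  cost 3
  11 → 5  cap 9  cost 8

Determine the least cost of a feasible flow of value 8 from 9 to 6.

Minimum cost for 8 units: 142

shortest-cost path #1: 9→7→3→8→6 push 2 @ unit cost 16 (adds 32)
shortest-cost path #2: 9→8→6 push 4 @ unit cost 17 (adds 68)
shortest-cost path #3: 9→7→3→10→11→0→6 push 2 @ unit cost 21 (adds 42)
total cost = 142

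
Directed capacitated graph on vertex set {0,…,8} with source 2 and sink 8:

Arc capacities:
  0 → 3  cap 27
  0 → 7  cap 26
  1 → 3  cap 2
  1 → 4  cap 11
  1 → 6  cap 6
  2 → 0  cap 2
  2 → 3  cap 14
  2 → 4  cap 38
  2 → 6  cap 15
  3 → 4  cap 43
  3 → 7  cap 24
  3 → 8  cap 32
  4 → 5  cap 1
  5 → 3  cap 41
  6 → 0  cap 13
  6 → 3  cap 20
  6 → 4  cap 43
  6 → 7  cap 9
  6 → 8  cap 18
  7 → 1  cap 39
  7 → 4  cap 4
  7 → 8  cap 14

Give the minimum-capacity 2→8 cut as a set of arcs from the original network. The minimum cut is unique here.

augment #1: 2→3→8 push 14
augment #2: 2→6→8 push 15
augment #3: 2→0→3→8 push 2
augment #4: 2→4→5→3→8 push 1
max flow = 32; residual-reachable set from 2 gives S-side
cut edges (S→T): {(2,0), (2,3), (2,6), (4,5)} total cap 32

Min-cut arcs: {(2,0), (2,3), (2,6), (4,5)} (total capacity 32)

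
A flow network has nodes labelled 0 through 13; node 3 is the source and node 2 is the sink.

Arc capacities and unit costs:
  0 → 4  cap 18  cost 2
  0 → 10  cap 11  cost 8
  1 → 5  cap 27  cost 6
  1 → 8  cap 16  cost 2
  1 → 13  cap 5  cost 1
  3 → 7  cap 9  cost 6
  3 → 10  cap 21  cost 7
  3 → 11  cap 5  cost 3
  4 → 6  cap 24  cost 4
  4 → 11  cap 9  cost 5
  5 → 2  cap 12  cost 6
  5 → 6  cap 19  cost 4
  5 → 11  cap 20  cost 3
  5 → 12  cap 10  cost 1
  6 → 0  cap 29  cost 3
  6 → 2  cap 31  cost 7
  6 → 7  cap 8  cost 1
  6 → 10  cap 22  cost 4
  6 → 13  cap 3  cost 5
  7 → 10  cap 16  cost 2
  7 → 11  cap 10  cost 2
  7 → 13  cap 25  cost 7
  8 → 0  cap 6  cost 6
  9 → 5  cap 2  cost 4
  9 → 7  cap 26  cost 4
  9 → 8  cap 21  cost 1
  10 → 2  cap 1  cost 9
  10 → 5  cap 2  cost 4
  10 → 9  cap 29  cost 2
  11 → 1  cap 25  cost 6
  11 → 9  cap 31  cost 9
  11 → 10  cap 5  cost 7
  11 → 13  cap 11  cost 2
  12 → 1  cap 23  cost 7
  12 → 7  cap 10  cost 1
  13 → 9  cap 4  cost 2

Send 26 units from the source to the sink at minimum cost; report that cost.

shortest-cost path #1: 3→10→2 push 1 @ unit cost 16 (adds 16)
shortest-cost path #2: 3→10→5→2 push 2 @ unit cost 17 (adds 34)
shortest-cost path #3: 3→11→13→9→5→2 push 2 @ unit cost 17 (adds 34)
shortest-cost path #4: 3→11→1→5→2 push 3 @ unit cost 21 (adds 63)
shortest-cost path #5: 3→10→9→13→11→1→5→2 push 2 @ unit cost 23 (adds 46)
shortest-cost path #6: 3→7→11→1→5→2 push 3 @ unit cost 26 (adds 78)
shortest-cost path #7: 3→10→9→8→0→4→6→2 push 6 @ unit cost 29 (adds 174)
shortest-cost path #8: 3→7→11→1→5→6→2 push 6 @ unit cost 31 (adds 186)
shortest-cost path #9: 3→10→9→7→11→1→5→6→2 push 1 @ unit cost 38 (adds 38)
total cost = 669

Minimum cost for 26 units: 669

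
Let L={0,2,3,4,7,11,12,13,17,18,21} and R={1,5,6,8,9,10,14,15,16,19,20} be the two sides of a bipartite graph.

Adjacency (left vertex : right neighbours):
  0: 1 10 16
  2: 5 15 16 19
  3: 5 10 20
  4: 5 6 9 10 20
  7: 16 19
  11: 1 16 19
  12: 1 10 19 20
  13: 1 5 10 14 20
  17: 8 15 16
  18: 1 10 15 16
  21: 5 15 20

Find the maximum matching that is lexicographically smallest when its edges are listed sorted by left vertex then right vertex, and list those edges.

|M| = 10 (so the lex-smallest maximum matching has 10 edges)
process left vertices in ascending order; for each, take the smallest-labelled available neighbour that still permits 10 edges overall, or leave it unmatched if none does
lex-smallest matching: {0-1, 2-5, 3-10, 4-6, 7-16, 11-19, 12-20, 13-14, 17-8, 18-15}

Lex-smallest maximum matching: {(0,1), (2,5), (3,10), (4,6), (7,16), (11,19), (12,20), (13,14), (17,8), (18,15)}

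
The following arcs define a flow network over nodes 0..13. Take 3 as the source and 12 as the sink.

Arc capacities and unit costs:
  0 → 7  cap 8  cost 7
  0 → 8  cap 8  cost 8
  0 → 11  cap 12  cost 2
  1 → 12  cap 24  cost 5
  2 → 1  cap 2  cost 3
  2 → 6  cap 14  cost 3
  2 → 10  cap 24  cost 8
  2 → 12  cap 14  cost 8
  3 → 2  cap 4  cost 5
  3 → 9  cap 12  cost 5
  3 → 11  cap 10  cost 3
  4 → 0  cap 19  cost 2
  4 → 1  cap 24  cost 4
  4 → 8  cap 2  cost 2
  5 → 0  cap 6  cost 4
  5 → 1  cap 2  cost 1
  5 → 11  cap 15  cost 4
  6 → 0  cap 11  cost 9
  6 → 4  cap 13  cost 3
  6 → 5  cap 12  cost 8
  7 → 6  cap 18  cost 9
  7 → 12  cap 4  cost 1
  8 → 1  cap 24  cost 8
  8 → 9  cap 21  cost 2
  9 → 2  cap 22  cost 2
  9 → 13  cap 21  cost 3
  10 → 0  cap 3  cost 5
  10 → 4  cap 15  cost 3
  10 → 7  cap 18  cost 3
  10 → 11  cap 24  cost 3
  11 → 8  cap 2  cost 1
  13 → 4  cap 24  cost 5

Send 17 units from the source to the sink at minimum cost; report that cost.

Minimum cost for 17 units: 249

shortest-cost path #1: 3→2→12 push 4 @ unit cost 13 (adds 52)
shortest-cost path #2: 3→9→2→12 push 10 @ unit cost 15 (adds 150)
shortest-cost path #3: 3→9→2→1→12 push 2 @ unit cost 15 (adds 30)
shortest-cost path #4: 3→11→8→1→12 push 1 @ unit cost 17 (adds 17)
total cost = 249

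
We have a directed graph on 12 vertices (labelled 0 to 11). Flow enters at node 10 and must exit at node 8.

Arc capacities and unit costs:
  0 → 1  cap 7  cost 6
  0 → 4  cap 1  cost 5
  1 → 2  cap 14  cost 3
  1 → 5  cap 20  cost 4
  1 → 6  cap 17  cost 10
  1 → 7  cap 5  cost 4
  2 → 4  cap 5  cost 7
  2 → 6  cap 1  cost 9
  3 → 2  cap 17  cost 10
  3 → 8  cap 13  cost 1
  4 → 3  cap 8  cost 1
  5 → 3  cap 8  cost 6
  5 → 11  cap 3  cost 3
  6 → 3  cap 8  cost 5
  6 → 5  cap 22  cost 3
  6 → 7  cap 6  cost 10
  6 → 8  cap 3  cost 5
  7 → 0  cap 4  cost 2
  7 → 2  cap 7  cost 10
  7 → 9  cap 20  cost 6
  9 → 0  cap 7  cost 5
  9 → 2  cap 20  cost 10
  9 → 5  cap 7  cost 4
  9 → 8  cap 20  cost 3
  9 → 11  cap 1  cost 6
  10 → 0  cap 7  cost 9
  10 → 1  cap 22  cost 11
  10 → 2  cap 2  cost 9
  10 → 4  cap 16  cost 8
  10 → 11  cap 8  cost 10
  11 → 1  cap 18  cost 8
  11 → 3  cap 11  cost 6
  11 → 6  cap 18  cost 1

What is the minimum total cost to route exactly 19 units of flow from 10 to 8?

shortest-cost path #1: 10→4→3→8 push 8 @ unit cost 10 (adds 80)
shortest-cost path #2: 10→11→6→8 push 3 @ unit cost 16 (adds 48)
shortest-cost path #3: 10→11→3→8 push 5 @ unit cost 17 (adds 85)
shortest-cost path #4: 10→1→7→9→8 push 3 @ unit cost 24 (adds 72)
total cost = 285

Minimum cost for 19 units: 285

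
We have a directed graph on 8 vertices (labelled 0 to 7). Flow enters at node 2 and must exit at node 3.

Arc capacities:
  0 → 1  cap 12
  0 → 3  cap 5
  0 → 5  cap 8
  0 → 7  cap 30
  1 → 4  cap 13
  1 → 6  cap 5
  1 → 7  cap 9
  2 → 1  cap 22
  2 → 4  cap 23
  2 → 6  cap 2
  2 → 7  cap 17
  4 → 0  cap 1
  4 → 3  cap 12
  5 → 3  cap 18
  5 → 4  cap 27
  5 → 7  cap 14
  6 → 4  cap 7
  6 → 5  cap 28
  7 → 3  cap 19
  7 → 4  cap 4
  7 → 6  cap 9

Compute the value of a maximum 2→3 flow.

augment #1: 2→4→3 bottleneck 12, total now 12
augment #2: 2→7→3 bottleneck 17, total now 29
augment #3: 2→1→7→3 bottleneck 2, total now 31
augment #4: 2→4→0→3 bottleneck 1, total now 32
augment #5: 2→6→5→3 bottleneck 2, total now 34
augment #6: 2→1→6→5→3 bottleneck 5, total now 39
augment #7: 2→1→7→6→5→3 bottleneck 7, total now 46

Maximum flow value: 46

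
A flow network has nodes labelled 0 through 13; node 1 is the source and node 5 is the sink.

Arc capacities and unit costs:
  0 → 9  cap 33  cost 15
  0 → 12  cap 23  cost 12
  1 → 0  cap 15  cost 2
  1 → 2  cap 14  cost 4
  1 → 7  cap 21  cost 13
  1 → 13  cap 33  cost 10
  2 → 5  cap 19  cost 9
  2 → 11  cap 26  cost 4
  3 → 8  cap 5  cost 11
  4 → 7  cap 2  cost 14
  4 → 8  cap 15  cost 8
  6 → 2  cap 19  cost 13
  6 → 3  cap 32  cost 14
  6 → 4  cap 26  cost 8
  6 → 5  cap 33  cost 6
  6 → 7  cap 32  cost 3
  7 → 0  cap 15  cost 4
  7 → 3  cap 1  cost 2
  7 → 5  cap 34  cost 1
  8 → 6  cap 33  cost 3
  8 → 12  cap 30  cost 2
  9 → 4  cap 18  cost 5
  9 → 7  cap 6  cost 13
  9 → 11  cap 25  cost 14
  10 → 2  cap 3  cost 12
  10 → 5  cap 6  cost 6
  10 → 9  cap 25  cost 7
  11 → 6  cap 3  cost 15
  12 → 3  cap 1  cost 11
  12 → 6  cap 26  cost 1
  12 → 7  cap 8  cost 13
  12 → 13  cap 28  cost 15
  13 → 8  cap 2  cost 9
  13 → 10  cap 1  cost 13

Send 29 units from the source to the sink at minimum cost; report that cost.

Minimum cost for 29 units: 392

shortest-cost path #1: 1→2→5 push 14 @ unit cost 13 (adds 182)
shortest-cost path #2: 1→7→5 push 15 @ unit cost 14 (adds 210)
total cost = 392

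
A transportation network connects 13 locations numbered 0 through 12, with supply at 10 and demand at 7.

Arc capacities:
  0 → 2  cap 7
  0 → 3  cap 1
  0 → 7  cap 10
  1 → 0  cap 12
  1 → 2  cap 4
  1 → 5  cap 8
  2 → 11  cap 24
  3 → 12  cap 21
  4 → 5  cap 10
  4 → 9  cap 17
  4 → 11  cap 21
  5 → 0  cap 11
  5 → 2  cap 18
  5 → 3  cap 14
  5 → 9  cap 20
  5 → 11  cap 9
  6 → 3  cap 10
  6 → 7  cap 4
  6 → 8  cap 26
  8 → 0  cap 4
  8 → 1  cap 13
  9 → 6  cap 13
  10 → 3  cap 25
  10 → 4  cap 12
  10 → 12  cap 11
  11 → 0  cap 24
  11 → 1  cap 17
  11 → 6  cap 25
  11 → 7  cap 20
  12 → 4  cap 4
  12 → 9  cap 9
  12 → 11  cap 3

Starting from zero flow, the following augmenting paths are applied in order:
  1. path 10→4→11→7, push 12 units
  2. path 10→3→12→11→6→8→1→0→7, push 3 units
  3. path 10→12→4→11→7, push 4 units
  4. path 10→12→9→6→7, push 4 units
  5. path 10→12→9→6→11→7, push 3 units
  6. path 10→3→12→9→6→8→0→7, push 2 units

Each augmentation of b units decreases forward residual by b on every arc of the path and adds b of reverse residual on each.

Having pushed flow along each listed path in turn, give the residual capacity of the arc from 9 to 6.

Residual capacity of (9,6): 4

after path 1 (10→4→11→7, push 12): res(9,6)=13
after path 2 (10→3→12→11→6→8→1→0→7, push 3): res(9,6)=13
after path 3 (10→12→4→11→7, push 4): res(9,6)=13
after path 4 (10→12→9→6→7, push 4): res(9,6)=9
after path 5 (10→12→9→6→11→7, push 3): res(9,6)=6
after path 6 (10→3→12→9→6→8→0→7, push 2): res(9,6)=4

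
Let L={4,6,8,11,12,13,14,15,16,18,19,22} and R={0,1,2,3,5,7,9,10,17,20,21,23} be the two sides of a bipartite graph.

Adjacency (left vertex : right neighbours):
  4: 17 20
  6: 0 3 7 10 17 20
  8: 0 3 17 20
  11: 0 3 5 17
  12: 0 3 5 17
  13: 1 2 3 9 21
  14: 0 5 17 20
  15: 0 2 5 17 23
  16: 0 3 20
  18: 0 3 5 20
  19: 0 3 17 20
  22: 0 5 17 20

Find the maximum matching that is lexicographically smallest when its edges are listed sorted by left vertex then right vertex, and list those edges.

|M| = 8 (so the lex-smallest maximum matching has 8 edges)
process left vertices in ascending order; for each, take the smallest-labelled available neighbour that still permits 8 edges overall, or leave it unmatched if none does
lex-smallest matching: {4-17, 6-7, 8-0, 11-3, 12-5, 13-1, 14-20, 15-2}

Lex-smallest maximum matching: {(4,17), (6,7), (8,0), (11,3), (12,5), (13,1), (14,20), (15,2)}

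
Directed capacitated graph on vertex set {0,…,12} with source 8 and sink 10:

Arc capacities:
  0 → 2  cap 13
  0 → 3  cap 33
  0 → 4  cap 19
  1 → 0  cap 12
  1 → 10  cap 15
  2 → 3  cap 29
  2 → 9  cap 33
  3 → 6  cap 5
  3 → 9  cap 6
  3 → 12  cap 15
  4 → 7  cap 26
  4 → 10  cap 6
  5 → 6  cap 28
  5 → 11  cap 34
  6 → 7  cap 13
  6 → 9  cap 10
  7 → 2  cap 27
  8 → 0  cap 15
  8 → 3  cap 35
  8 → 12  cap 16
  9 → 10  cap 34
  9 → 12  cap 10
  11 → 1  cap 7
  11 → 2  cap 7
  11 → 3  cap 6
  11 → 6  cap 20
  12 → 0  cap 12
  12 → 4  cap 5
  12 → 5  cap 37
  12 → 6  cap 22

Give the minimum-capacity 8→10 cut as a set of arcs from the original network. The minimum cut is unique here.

Min-cut arcs: {(4,10), (9,10), (11,1)} (total capacity 47)

augment #1: 8→0→4→10 push 6
augment #2: 8→3→9→10 push 6
augment #3: 8→0→2→9→10 push 9
augment #4: 8→3→6→9→10 push 5
augment #5: 8→12→6→9→10 push 5
augment #6: 8→12→0→2→9→10 push 4
augment #7: 8→12→5→11→1→10 push 7
augment #8: 8→3→12→4→7→2→9→10 push 5
max flow = 47; residual-reachable set from 8 gives S-side
cut edges (S→T): {(4,10), (9,10), (11,1)} total cap 47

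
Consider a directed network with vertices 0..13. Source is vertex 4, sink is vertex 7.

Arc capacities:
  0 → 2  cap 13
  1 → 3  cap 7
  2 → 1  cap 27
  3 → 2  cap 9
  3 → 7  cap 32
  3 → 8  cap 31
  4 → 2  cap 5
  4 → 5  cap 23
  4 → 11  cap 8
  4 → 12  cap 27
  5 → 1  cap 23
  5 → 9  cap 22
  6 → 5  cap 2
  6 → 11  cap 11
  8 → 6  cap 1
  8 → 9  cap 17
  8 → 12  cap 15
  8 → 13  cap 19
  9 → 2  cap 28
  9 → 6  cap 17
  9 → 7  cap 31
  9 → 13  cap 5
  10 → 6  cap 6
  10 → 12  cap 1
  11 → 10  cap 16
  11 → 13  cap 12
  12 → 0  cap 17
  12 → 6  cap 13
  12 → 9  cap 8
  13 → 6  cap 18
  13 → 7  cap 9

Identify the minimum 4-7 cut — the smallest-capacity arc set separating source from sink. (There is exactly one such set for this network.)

augment #1: 4→5→9→7 push 22
augment #2: 4→11→13→7 push 8
augment #3: 4→12→9→7 push 8
augment #4: 4→2→1→3→7 push 5
augment #5: 4→5→1→3→7 push 1
augment #6: 4→12→6→11→13→7 push 1
augment #7: 4→12→0→2→1→3→7 push 1
max flow = 46; residual-reachable set from 4 gives S-side
cut edges (S→T): {(1,3), (5,9), (12,9), (13,7)} total cap 46

Min-cut arcs: {(1,3), (5,9), (12,9), (13,7)} (total capacity 46)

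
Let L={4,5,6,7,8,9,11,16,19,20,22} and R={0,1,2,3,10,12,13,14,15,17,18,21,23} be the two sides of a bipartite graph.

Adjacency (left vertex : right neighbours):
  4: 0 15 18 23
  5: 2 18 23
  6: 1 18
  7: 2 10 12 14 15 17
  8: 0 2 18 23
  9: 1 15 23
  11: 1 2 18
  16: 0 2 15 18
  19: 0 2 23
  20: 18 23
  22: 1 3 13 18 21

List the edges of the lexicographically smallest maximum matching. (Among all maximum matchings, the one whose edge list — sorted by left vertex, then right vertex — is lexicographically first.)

Lex-smallest maximum matching: {(4,0), (5,2), (6,1), (7,10), (8,18), (9,15), (19,23), (22,3)}

|M| = 8 (so the lex-smallest maximum matching has 8 edges)
process left vertices in ascending order; for each, take the smallest-labelled available neighbour that still permits 8 edges overall, or leave it unmatched if none does
lex-smallest matching: {4-0, 5-2, 6-1, 7-10, 8-18, 9-15, 19-23, 22-3}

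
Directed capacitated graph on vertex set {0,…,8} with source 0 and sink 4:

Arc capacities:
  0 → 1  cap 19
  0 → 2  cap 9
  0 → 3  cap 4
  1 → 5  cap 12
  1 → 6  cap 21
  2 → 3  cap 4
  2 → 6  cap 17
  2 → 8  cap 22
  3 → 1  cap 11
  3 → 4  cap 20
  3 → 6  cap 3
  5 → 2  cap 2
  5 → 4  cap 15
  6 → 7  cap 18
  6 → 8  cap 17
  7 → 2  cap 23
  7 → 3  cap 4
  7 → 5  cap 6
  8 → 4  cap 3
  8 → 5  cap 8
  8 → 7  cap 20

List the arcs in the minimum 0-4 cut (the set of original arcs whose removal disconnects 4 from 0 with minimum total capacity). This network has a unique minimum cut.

augment #1: 0→3→4 push 4
augment #2: 0→1→5→4 push 12
augment #3: 0→2→3→4 push 4
augment #4: 0→2→8→4 push 3
augment #5: 0→2→8→5→4 push 2
augment #6: 0→1→6→7→3→4 push 4
augment #7: 0→1→6→7→5→4 push 1
max flow = 30; residual-reachable set from 0 gives S-side
cut edges (S→T): {(0,3), (2,3), (5,4), (7,3), (8,4)} total cap 30

Min-cut arcs: {(0,3), (2,3), (5,4), (7,3), (8,4)} (total capacity 30)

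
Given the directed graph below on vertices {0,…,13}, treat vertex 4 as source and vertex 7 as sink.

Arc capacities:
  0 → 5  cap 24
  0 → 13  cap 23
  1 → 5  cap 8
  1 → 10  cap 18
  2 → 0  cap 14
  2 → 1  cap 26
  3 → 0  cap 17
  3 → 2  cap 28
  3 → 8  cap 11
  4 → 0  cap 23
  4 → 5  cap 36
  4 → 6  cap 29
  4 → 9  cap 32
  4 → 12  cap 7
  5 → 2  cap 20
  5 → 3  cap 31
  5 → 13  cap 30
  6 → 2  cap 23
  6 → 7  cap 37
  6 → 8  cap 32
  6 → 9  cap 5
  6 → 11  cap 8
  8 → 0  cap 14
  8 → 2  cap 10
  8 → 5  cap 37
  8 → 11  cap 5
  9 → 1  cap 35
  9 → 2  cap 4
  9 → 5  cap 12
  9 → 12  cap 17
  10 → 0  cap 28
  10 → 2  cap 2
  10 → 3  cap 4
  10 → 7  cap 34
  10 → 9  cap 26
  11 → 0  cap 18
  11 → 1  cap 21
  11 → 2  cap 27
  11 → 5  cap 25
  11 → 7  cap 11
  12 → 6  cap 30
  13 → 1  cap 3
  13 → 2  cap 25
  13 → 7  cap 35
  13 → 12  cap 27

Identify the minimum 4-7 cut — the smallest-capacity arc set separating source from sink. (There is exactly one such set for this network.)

augment #1: 4→6→7 push 29
augment #2: 4→0→13→7 push 23
augment #3: 4→5→13→7 push 12
augment #4: 4→12→6→7 push 7
augment #5: 4→9→1→10→7 push 18
augment #6: 4→9→12→6→7 push 1
augment #7: 4→5→3→8→11→7 push 5
augment #8: 4→9→12→6→11→7 push 6
max flow = 101; residual-reachable set from 4 gives S-side
cut edges (S→T): {(1,10), (6,7), (11,7), (13,7)} total cap 101

Min-cut arcs: {(1,10), (6,7), (11,7), (13,7)} (total capacity 101)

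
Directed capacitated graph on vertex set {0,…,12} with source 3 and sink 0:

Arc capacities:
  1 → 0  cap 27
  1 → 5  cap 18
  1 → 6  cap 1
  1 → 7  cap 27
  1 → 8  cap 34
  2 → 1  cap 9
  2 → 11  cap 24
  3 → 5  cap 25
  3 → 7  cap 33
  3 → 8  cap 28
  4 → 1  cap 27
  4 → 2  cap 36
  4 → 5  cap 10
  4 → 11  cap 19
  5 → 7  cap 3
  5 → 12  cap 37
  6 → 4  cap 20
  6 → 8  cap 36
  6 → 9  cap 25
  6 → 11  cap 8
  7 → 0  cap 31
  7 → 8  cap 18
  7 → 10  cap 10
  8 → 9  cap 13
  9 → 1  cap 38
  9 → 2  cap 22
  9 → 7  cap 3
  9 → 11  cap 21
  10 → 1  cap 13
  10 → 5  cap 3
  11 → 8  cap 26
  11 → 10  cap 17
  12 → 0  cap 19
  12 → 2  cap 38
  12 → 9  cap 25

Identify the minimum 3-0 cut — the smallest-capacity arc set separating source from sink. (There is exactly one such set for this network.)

Min-cut arcs: {(3,5), (3,7), (8,9)} (total capacity 71)

augment #1: 3→7→0 push 31
augment #2: 3→5→12→0 push 19
augment #3: 3→7→10→1→0 push 2
augment #4: 3→8→9→1→0 push 13
augment #5: 3→5→7→10→1→0 push 3
augment #6: 3→5→12→2→1→0 push 3
max flow = 71; residual-reachable set from 3 gives S-side
cut edges (S→T): {(3,5), (3,7), (8,9)} total cap 71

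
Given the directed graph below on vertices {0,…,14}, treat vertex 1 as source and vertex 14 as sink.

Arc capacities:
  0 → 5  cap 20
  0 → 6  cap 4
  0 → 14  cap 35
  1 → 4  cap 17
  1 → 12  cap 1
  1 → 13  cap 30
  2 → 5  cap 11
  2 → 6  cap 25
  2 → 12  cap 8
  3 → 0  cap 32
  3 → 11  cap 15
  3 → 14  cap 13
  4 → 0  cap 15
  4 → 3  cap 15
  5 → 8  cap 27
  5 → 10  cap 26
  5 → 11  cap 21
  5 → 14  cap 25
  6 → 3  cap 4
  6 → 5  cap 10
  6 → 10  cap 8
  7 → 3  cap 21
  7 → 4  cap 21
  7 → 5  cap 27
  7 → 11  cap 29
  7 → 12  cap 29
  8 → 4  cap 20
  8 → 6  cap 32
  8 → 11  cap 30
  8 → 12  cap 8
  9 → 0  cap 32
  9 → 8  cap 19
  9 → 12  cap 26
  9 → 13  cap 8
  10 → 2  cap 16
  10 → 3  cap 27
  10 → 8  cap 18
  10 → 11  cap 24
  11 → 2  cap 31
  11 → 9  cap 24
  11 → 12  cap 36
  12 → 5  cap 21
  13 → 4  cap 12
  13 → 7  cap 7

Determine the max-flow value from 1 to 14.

augment #1: 1→4→0→14 bottleneck 15, total now 15
augment #2: 1→4→3→14 bottleneck 2, total now 17
augment #3: 1→12→5→14 bottleneck 1, total now 18
augment #4: 1→13→4→3→14 bottleneck 11, total now 29
augment #5: 1→13→7→5→14 bottleneck 7, total now 36
augment #6: 1→13→4→3→0→14 bottleneck 1, total now 37

Maximum flow value: 37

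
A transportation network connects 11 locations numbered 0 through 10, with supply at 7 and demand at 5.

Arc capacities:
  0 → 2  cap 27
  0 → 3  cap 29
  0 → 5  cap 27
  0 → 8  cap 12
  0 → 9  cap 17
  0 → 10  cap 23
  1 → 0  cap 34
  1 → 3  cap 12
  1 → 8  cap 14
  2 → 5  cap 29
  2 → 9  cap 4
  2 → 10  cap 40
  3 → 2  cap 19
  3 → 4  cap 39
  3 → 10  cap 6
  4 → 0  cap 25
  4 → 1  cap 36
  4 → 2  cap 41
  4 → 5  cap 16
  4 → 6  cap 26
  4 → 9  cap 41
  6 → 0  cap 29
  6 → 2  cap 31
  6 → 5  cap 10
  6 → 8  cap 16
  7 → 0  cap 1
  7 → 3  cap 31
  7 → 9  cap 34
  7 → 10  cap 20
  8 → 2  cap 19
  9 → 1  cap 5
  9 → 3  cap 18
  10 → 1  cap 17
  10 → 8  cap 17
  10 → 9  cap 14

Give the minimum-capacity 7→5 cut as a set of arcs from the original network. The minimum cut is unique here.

Min-cut arcs: {(7,0), (7,3), (7,10), (9,1), (9,3)} (total capacity 75)

augment #1: 7→0→5 push 1
augment #2: 7→3→2→5 push 19
augment #3: 7→3→4→5 push 12
augment #4: 7→9→1→0→5 push 5
augment #5: 7→9→3→4→5 push 4
augment #6: 7→10→1→0→5 push 17
augment #7: 7→10→8→2→5 push 3
augment #8: 7→9→3→4→0→5 push 4
augment #9: 7→9→3→4→2→5 push 7
augment #10: 7→9→3→4→6→5 push 3
max flow = 75; residual-reachable set from 7 gives S-side
cut edges (S→T): {(7,0), (7,3), (7,10), (9,1), (9,3)} total cap 75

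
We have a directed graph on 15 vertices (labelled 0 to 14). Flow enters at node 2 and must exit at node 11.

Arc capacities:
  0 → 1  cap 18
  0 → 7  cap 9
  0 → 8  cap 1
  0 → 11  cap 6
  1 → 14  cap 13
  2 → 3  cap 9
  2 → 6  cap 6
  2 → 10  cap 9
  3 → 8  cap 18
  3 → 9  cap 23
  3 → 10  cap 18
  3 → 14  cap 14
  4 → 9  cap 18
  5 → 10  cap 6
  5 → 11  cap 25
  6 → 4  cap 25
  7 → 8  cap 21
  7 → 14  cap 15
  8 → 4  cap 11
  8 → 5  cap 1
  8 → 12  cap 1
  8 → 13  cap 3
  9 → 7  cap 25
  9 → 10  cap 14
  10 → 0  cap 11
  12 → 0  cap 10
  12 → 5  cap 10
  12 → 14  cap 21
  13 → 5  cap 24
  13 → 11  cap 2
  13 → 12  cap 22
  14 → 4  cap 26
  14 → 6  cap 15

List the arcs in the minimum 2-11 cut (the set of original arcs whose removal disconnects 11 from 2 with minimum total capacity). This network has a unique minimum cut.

augment #1: 2→10→0→11 push 6
augment #2: 2→3→8→5→11 push 1
augment #3: 2→3→8→13→11 push 2
augment #4: 2→3→8→12→5→11 push 1
augment #5: 2→3→8→13→5→11 push 1
max flow = 11; residual-reachable set from 2 gives S-side
cut edges (S→T): {(0,11), (8,5), (8,12), (8,13)} total cap 11

Min-cut arcs: {(0,11), (8,5), (8,12), (8,13)} (total capacity 11)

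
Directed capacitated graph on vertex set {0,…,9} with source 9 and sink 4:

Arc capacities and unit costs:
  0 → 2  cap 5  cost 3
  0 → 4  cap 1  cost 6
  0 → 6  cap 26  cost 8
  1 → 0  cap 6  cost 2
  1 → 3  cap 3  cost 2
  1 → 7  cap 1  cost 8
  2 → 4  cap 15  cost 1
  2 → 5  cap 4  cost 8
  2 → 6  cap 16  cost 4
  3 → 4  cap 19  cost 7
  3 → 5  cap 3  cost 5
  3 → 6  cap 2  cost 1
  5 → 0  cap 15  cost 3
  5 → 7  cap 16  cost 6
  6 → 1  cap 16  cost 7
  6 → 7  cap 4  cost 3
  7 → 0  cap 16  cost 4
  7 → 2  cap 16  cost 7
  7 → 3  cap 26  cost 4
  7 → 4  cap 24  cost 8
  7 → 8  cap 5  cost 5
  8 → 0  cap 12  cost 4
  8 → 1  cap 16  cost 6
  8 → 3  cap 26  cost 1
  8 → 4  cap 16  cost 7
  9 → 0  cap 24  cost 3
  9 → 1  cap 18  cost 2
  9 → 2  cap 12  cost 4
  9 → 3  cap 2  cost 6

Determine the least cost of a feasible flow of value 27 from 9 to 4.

shortest-cost path #1: 9→2→4 push 12 @ unit cost 5 (adds 60)
shortest-cost path #2: 9→0→2→4 push 3 @ unit cost 7 (adds 21)
shortest-cost path #3: 9→0→4 push 1 @ unit cost 9 (adds 9)
shortest-cost path #4: 9→1→3→4 push 3 @ unit cost 11 (adds 33)
shortest-cost path #5: 9→3→4 push 2 @ unit cost 13 (adds 26)
shortest-cost path #6: 9→1→7→4 push 1 @ unit cost 18 (adds 18)
shortest-cost path #7: 9→0→2→6→7→4 push 2 @ unit cost 21 (adds 42)
shortest-cost path #8: 9→0→6→7→4 push 2 @ unit cost 22 (adds 44)
shortest-cost path #9: 9→0→6→2→5→7→4 push 1 @ unit cost 29 (adds 29)
total cost = 282

Minimum cost for 27 units: 282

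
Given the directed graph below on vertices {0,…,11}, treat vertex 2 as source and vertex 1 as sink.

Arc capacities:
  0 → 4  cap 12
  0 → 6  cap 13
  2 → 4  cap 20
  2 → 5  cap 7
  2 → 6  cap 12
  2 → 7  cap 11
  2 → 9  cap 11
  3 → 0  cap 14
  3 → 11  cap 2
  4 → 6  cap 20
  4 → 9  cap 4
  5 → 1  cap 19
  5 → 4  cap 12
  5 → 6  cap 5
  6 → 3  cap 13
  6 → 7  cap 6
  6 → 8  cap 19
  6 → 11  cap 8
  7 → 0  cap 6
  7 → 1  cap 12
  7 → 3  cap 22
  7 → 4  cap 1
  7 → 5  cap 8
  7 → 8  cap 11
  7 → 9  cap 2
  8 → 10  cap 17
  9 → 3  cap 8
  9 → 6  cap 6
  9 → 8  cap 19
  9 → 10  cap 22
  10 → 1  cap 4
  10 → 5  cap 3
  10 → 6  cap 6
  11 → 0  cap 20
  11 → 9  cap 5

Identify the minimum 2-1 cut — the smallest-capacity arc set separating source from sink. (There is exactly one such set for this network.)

augment #1: 2→5→1 push 7
augment #2: 2→7→1 push 11
augment #3: 2→6→7→1 push 1
augment #4: 2→9→10→1 push 4
augment #5: 2→6→7→5→1 push 5
augment #6: 2→9→10→5→1 push 3
max flow = 31; residual-reachable set from 2 gives S-side
cut edges (S→T): {(2,5), (2,7), (6,7), (10,1), (10,5)} total cap 31

Min-cut arcs: {(2,5), (2,7), (6,7), (10,1), (10,5)} (total capacity 31)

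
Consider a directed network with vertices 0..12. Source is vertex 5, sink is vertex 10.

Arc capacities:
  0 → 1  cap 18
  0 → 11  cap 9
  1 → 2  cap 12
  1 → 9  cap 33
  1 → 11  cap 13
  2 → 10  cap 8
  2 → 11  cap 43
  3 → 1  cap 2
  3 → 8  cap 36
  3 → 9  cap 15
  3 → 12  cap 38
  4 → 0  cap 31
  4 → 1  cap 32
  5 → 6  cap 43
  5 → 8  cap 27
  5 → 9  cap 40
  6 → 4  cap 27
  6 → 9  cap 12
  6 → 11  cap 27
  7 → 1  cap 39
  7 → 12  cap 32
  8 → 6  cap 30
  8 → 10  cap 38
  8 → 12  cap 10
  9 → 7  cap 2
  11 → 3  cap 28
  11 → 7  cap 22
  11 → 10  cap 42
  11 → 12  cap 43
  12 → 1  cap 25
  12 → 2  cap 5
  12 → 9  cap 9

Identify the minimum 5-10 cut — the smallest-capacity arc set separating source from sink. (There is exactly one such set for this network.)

augment #1: 5→8→10 push 27
augment #2: 5→6→11→10 push 27
augment #3: 5→6→4→0→11→10 push 9
augment #4: 5→6→4→1→2→10 push 7
augment #5: 5→9→7→1→2→10 push 1
augment #6: 5→9→7→1→11→10 push 1
max flow = 72; residual-reachable set from 5 gives S-side
cut edges (S→T): {(5,6), (5,8), (9,7)} total cap 72

Min-cut arcs: {(5,6), (5,8), (9,7)} (total capacity 72)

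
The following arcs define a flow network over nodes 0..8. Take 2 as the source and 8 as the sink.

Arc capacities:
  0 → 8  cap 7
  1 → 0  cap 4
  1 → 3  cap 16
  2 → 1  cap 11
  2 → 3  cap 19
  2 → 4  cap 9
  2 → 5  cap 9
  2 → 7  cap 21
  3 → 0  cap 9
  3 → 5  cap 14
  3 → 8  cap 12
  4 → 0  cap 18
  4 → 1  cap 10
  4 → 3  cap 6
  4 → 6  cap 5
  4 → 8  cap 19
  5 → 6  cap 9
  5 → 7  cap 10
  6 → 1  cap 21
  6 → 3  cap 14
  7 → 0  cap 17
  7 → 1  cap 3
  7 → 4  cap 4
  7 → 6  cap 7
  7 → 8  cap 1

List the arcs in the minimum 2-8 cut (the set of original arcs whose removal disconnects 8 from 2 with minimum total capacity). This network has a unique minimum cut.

Min-cut arcs: {(0,8), (2,4), (3,8), (7,4), (7,8)} (total capacity 33)

augment #1: 2→3→8 push 12
augment #2: 2→4→8 push 9
augment #3: 2→7→8 push 1
augment #4: 2→1→0→8 push 4
augment #5: 2→3→0→8 push 3
augment #6: 2→7→4→8 push 4
max flow = 33; residual-reachable set from 2 gives S-side
cut edges (S→T): {(0,8), (2,4), (3,8), (7,4), (7,8)} total cap 33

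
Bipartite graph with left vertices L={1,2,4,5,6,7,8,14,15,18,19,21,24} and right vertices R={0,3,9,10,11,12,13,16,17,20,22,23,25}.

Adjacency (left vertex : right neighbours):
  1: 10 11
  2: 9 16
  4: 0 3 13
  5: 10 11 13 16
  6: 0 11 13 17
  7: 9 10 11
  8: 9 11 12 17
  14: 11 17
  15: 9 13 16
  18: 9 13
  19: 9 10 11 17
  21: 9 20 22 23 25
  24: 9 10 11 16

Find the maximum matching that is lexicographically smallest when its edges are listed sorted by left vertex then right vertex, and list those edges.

Lex-smallest maximum matching: {(1,10), (2,9), (4,3), (5,11), (6,0), (8,12), (14,17), (15,13), (21,20), (24,16)}

|M| = 10 (so the lex-smallest maximum matching has 10 edges)
process left vertices in ascending order; for each, take the smallest-labelled available neighbour that still permits 10 edges overall, or leave it unmatched if none does
lex-smallest matching: {1-10, 2-9, 4-3, 5-11, 6-0, 8-12, 14-17, 15-13, 21-20, 24-16}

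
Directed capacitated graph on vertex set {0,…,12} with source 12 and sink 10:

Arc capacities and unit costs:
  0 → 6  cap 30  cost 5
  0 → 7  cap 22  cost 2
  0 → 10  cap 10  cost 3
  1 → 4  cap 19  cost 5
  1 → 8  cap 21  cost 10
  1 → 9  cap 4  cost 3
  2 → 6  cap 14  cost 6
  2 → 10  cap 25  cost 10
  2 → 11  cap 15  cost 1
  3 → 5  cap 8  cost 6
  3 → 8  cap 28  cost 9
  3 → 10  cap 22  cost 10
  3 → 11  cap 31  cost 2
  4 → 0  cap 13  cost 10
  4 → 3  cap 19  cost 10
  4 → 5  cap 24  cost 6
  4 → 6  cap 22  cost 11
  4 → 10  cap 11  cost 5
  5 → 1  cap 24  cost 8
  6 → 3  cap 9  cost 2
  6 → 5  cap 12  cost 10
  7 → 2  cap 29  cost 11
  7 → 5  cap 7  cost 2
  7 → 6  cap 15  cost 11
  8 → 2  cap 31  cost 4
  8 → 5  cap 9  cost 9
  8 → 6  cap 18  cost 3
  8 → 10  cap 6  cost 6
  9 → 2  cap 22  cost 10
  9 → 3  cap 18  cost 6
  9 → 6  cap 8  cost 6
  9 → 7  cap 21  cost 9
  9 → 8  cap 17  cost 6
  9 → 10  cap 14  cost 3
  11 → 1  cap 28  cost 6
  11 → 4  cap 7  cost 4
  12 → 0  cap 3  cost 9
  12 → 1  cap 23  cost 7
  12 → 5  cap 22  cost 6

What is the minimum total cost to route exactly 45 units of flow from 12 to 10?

shortest-cost path #1: 12→0→10 push 3 @ unit cost 12 (adds 36)
shortest-cost path #2: 12→1→9→10 push 4 @ unit cost 13 (adds 52)
shortest-cost path #3: 12→1→4→10 push 11 @ unit cost 17 (adds 187)
shortest-cost path #4: 12→1→8→10 push 6 @ unit cost 23 (adds 138)
shortest-cost path #5: 12→1→4→0→10 push 2 @ unit cost 25 (adds 50)
shortest-cost path #6: 12→5→1→4→0→10 push 5 @ unit cost 32 (adds 160)
shortest-cost path #7: 12→5→1→8→2→10 push 14 @ unit cost 38 (adds 532)
total cost = 1155

Minimum cost for 45 units: 1155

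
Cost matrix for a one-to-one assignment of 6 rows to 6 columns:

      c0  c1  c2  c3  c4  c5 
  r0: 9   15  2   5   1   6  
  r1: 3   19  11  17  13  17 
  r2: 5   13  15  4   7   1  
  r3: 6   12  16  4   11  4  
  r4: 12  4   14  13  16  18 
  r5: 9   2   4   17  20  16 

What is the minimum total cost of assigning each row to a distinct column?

optimal assignment: row0→col4 (cost 1), row1→col0 (cost 3), row2→col5 (cost 1), row3→col3 (cost 4), row4→col1 (cost 4), row5→col2 (cost 4)
total = 1 + 3 + 1 + 4 + 4 + 4 = 17

Minimum assignment cost: 17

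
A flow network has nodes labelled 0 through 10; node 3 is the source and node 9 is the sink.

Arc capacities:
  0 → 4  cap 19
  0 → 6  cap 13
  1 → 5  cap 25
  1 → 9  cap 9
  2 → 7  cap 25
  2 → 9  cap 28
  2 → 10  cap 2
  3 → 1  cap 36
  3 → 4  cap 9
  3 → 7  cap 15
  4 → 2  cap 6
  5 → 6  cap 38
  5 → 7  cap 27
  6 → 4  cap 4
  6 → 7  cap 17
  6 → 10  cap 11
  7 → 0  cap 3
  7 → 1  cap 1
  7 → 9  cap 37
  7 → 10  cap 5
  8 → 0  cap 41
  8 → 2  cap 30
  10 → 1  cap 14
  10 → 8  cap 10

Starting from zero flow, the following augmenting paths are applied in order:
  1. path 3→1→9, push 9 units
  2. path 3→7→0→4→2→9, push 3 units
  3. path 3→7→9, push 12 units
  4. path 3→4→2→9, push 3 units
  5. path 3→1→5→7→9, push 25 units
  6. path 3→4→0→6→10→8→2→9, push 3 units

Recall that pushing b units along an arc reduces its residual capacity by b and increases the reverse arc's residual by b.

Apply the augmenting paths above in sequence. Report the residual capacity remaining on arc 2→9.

Residual capacity of (2,9): 19

after path 1 (3→1→9, push 9): res(2,9)=28
after path 2 (3→7→0→4→2→9, push 3): res(2,9)=25
after path 3 (3→7→9, push 12): res(2,9)=25
after path 4 (3→4→2→9, push 3): res(2,9)=22
after path 5 (3→1→5→7→9, push 25): res(2,9)=22
after path 6 (3→4→0→6→10→8→2→9, push 3): res(2,9)=19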